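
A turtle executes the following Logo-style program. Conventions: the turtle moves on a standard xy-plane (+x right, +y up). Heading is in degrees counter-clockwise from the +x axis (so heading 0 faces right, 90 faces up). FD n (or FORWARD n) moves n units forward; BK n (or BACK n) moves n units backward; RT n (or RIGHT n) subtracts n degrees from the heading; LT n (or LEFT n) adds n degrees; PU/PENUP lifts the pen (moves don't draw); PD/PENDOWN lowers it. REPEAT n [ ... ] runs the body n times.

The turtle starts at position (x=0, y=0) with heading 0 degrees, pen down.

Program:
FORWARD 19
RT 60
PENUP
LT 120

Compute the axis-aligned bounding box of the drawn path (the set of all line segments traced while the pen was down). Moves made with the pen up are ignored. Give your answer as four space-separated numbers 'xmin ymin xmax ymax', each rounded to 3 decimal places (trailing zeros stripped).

Executing turtle program step by step:
Start: pos=(0,0), heading=0, pen down
FD 19: (0,0) -> (19,0) [heading=0, draw]
RT 60: heading 0 -> 300
PU: pen up
LT 120: heading 300 -> 60
Final: pos=(19,0), heading=60, 1 segment(s) drawn

Segment endpoints: x in {0, 19}, y in {0}
xmin=0, ymin=0, xmax=19, ymax=0

Answer: 0 0 19 0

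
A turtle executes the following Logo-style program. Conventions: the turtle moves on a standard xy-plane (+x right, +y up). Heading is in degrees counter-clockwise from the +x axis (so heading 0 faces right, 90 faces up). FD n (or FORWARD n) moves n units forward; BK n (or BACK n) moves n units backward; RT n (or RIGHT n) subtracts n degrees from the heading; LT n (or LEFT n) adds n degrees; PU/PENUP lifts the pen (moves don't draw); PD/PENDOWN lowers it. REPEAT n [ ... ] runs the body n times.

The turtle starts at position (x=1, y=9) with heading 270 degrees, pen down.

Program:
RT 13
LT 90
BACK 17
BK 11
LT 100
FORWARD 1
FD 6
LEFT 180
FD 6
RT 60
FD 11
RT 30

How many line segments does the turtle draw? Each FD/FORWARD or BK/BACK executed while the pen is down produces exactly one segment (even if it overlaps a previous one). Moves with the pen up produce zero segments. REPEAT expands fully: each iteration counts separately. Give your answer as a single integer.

Executing turtle program step by step:
Start: pos=(1,9), heading=270, pen down
RT 13: heading 270 -> 257
LT 90: heading 257 -> 347
BK 17: (1,9) -> (-15.564,12.824) [heading=347, draw]
BK 11: (-15.564,12.824) -> (-26.282,15.299) [heading=347, draw]
LT 100: heading 347 -> 87
FD 1: (-26.282,15.299) -> (-26.23,16.297) [heading=87, draw]
FD 6: (-26.23,16.297) -> (-25.916,22.289) [heading=87, draw]
LT 180: heading 87 -> 267
FD 6: (-25.916,22.289) -> (-26.23,16.297) [heading=267, draw]
RT 60: heading 267 -> 207
FD 11: (-26.23,16.297) -> (-36.031,11.303) [heading=207, draw]
RT 30: heading 207 -> 177
Final: pos=(-36.031,11.303), heading=177, 6 segment(s) drawn
Segments drawn: 6

Answer: 6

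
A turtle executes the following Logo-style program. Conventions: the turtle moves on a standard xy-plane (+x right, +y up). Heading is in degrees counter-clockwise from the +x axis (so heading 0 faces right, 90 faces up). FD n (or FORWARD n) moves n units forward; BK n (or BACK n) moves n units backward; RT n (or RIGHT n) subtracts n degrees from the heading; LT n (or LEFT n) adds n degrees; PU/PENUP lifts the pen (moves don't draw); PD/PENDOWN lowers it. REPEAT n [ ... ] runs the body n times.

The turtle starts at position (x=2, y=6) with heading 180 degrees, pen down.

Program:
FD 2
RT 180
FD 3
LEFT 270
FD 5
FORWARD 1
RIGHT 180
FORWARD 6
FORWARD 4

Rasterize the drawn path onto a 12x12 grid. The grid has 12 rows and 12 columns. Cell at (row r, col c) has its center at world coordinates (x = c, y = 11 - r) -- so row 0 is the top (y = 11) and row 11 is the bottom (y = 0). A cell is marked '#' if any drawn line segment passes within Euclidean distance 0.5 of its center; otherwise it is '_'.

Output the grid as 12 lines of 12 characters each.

Segment 0: (2,6) -> (0,6)
Segment 1: (0,6) -> (3,6)
Segment 2: (3,6) -> (3,1)
Segment 3: (3,1) -> (3,0)
Segment 4: (3,0) -> (3,6)
Segment 5: (3,6) -> (3,10)

Answer: ____________
___#________
___#________
___#________
___#________
####________
___#________
___#________
___#________
___#________
___#________
___#________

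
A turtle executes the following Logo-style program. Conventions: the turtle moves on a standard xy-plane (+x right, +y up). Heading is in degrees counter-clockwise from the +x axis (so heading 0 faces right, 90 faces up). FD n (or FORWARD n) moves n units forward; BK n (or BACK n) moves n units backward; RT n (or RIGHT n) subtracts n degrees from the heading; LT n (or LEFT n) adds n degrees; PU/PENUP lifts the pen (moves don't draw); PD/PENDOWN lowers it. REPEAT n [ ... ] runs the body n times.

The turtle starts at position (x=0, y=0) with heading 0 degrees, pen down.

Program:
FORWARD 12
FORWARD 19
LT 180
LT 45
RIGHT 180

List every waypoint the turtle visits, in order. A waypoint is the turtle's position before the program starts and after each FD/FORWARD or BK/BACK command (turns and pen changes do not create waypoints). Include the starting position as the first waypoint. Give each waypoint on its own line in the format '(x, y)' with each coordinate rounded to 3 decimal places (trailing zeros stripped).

Answer: (0, 0)
(12, 0)
(31, 0)

Derivation:
Executing turtle program step by step:
Start: pos=(0,0), heading=0, pen down
FD 12: (0,0) -> (12,0) [heading=0, draw]
FD 19: (12,0) -> (31,0) [heading=0, draw]
LT 180: heading 0 -> 180
LT 45: heading 180 -> 225
RT 180: heading 225 -> 45
Final: pos=(31,0), heading=45, 2 segment(s) drawn
Waypoints (3 total):
(0, 0)
(12, 0)
(31, 0)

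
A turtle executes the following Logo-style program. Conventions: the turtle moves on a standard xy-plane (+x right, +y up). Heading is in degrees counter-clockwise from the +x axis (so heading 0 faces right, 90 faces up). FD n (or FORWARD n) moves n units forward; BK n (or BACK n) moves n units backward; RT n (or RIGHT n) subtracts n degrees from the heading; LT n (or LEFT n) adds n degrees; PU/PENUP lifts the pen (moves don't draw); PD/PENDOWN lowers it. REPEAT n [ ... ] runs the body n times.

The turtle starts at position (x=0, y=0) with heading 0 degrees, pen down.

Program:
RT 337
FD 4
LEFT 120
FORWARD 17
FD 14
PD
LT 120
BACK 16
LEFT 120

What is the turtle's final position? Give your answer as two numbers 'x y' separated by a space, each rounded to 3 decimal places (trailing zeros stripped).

Answer: -19.126 36.1

Derivation:
Executing turtle program step by step:
Start: pos=(0,0), heading=0, pen down
RT 337: heading 0 -> 23
FD 4: (0,0) -> (3.682,1.563) [heading=23, draw]
LT 120: heading 23 -> 143
FD 17: (3.682,1.563) -> (-9.895,11.794) [heading=143, draw]
FD 14: (-9.895,11.794) -> (-21.076,20.219) [heading=143, draw]
PD: pen down
LT 120: heading 143 -> 263
BK 16: (-21.076,20.219) -> (-19.126,36.1) [heading=263, draw]
LT 120: heading 263 -> 23
Final: pos=(-19.126,36.1), heading=23, 4 segment(s) drawn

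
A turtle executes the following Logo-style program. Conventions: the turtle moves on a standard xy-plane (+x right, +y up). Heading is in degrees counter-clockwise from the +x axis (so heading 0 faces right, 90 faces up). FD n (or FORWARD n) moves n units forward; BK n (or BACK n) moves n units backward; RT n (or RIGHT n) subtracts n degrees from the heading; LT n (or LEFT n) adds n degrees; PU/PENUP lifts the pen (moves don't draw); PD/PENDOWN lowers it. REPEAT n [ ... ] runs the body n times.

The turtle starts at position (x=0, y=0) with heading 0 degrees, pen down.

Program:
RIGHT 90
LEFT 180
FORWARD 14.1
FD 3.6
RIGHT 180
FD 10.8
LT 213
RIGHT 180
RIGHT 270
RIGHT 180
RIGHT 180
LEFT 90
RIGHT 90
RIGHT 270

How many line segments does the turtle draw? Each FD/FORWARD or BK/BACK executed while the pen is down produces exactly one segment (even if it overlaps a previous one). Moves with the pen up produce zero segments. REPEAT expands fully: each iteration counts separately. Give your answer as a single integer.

Executing turtle program step by step:
Start: pos=(0,0), heading=0, pen down
RT 90: heading 0 -> 270
LT 180: heading 270 -> 90
FD 14.1: (0,0) -> (0,14.1) [heading=90, draw]
FD 3.6: (0,14.1) -> (0,17.7) [heading=90, draw]
RT 180: heading 90 -> 270
FD 10.8: (0,17.7) -> (0,6.9) [heading=270, draw]
LT 213: heading 270 -> 123
RT 180: heading 123 -> 303
RT 270: heading 303 -> 33
RT 180: heading 33 -> 213
RT 180: heading 213 -> 33
LT 90: heading 33 -> 123
RT 90: heading 123 -> 33
RT 270: heading 33 -> 123
Final: pos=(0,6.9), heading=123, 3 segment(s) drawn
Segments drawn: 3

Answer: 3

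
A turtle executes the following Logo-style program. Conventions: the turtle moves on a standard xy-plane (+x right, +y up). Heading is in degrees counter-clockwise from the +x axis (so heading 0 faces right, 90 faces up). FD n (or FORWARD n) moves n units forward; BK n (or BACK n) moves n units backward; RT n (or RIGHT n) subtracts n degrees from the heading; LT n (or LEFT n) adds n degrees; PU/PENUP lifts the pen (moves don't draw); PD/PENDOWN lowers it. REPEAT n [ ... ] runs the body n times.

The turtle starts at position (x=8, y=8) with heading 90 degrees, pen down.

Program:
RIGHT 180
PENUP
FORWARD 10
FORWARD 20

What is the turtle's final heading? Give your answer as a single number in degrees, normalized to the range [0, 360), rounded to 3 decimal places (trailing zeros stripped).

Executing turtle program step by step:
Start: pos=(8,8), heading=90, pen down
RT 180: heading 90 -> 270
PU: pen up
FD 10: (8,8) -> (8,-2) [heading=270, move]
FD 20: (8,-2) -> (8,-22) [heading=270, move]
Final: pos=(8,-22), heading=270, 0 segment(s) drawn

Answer: 270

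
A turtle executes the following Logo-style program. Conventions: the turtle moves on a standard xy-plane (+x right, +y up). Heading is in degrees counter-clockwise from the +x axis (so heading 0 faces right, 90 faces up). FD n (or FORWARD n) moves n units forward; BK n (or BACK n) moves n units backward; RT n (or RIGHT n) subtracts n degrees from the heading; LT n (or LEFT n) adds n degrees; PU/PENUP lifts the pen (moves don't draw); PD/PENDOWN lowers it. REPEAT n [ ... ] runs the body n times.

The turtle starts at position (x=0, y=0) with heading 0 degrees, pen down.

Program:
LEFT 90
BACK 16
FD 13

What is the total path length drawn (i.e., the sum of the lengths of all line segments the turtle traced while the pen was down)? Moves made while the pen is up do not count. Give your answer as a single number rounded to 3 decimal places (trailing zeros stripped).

Executing turtle program step by step:
Start: pos=(0,0), heading=0, pen down
LT 90: heading 0 -> 90
BK 16: (0,0) -> (0,-16) [heading=90, draw]
FD 13: (0,-16) -> (0,-3) [heading=90, draw]
Final: pos=(0,-3), heading=90, 2 segment(s) drawn

Segment lengths:
  seg 1: (0,0) -> (0,-16), length = 16
  seg 2: (0,-16) -> (0,-3), length = 13
Total = 29

Answer: 29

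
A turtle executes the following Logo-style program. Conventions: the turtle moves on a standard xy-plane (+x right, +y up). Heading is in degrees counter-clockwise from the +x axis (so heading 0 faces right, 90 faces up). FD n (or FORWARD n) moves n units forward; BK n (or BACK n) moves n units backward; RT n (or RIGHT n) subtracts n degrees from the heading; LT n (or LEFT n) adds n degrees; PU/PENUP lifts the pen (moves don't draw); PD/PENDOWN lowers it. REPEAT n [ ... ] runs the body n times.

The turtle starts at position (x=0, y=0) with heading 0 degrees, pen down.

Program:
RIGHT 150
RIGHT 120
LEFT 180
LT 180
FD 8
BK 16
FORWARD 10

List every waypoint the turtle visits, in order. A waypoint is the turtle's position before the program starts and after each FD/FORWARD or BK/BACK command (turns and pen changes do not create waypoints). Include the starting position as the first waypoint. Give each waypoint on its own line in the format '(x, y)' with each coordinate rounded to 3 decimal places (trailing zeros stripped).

Executing turtle program step by step:
Start: pos=(0,0), heading=0, pen down
RT 150: heading 0 -> 210
RT 120: heading 210 -> 90
LT 180: heading 90 -> 270
LT 180: heading 270 -> 90
FD 8: (0,0) -> (0,8) [heading=90, draw]
BK 16: (0,8) -> (0,-8) [heading=90, draw]
FD 10: (0,-8) -> (0,2) [heading=90, draw]
Final: pos=(0,2), heading=90, 3 segment(s) drawn
Waypoints (4 total):
(0, 0)
(0, 8)
(0, -8)
(0, 2)

Answer: (0, 0)
(0, 8)
(0, -8)
(0, 2)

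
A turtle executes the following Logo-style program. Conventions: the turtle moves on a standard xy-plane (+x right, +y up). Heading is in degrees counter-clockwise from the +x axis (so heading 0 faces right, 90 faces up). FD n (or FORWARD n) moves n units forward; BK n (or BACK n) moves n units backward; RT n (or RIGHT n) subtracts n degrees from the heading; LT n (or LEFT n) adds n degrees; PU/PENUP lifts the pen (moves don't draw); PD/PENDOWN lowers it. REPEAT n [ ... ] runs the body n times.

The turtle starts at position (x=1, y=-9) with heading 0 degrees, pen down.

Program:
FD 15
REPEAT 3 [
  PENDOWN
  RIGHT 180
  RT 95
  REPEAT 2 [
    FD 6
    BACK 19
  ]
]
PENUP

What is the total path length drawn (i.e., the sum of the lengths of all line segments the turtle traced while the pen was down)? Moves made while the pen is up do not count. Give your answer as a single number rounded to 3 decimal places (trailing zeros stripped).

Answer: 165

Derivation:
Executing turtle program step by step:
Start: pos=(1,-9), heading=0, pen down
FD 15: (1,-9) -> (16,-9) [heading=0, draw]
REPEAT 3 [
  -- iteration 1/3 --
  PD: pen down
  RT 180: heading 0 -> 180
  RT 95: heading 180 -> 85
  REPEAT 2 [
    -- iteration 1/2 --
    FD 6: (16,-9) -> (16.523,-3.023) [heading=85, draw]
    BK 19: (16.523,-3.023) -> (14.867,-21.951) [heading=85, draw]
    -- iteration 2/2 --
    FD 6: (14.867,-21.951) -> (15.39,-15.973) [heading=85, draw]
    BK 19: (15.39,-15.973) -> (13.734,-34.901) [heading=85, draw]
  ]
  -- iteration 2/3 --
  PD: pen down
  RT 180: heading 85 -> 265
  RT 95: heading 265 -> 170
  REPEAT 2 [
    -- iteration 1/2 --
    FD 6: (13.734,-34.901) -> (7.825,-33.859) [heading=170, draw]
    BK 19: (7.825,-33.859) -> (26.536,-37.158) [heading=170, draw]
    -- iteration 2/2 --
    FD 6: (26.536,-37.158) -> (20.628,-36.117) [heading=170, draw]
    BK 19: (20.628,-36.117) -> (39.339,-39.416) [heading=170, draw]
  ]
  -- iteration 3/3 --
  PD: pen down
  RT 180: heading 170 -> 350
  RT 95: heading 350 -> 255
  REPEAT 2 [
    -- iteration 1/2 --
    FD 6: (39.339,-39.416) -> (37.786,-45.211) [heading=255, draw]
    BK 19: (37.786,-45.211) -> (42.704,-26.859) [heading=255, draw]
    -- iteration 2/2 --
    FD 6: (42.704,-26.859) -> (41.151,-32.654) [heading=255, draw]
    BK 19: (41.151,-32.654) -> (46.068,-14.302) [heading=255, draw]
  ]
]
PU: pen up
Final: pos=(46.068,-14.302), heading=255, 13 segment(s) drawn

Segment lengths:
  seg 1: (1,-9) -> (16,-9), length = 15
  seg 2: (16,-9) -> (16.523,-3.023), length = 6
  seg 3: (16.523,-3.023) -> (14.867,-21.951), length = 19
  seg 4: (14.867,-21.951) -> (15.39,-15.973), length = 6
  seg 5: (15.39,-15.973) -> (13.734,-34.901), length = 19
  seg 6: (13.734,-34.901) -> (7.825,-33.859), length = 6
  seg 7: (7.825,-33.859) -> (26.536,-37.158), length = 19
  seg 8: (26.536,-37.158) -> (20.628,-36.117), length = 6
  seg 9: (20.628,-36.117) -> (39.339,-39.416), length = 19
  seg 10: (39.339,-39.416) -> (37.786,-45.211), length = 6
  seg 11: (37.786,-45.211) -> (42.704,-26.859), length = 19
  seg 12: (42.704,-26.859) -> (41.151,-32.654), length = 6
  seg 13: (41.151,-32.654) -> (46.068,-14.302), length = 19
Total = 165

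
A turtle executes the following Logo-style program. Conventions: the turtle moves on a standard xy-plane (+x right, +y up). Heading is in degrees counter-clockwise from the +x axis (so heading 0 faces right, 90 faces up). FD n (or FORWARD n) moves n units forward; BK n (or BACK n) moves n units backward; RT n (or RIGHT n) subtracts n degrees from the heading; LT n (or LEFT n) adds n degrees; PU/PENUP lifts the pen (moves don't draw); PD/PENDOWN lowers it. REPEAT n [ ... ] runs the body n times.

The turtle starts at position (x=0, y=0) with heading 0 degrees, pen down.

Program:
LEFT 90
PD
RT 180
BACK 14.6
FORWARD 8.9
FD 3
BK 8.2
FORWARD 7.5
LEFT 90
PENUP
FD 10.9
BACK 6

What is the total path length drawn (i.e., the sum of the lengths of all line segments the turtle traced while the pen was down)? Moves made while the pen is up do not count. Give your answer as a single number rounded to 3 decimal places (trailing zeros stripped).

Answer: 42.2

Derivation:
Executing turtle program step by step:
Start: pos=(0,0), heading=0, pen down
LT 90: heading 0 -> 90
PD: pen down
RT 180: heading 90 -> 270
BK 14.6: (0,0) -> (0,14.6) [heading=270, draw]
FD 8.9: (0,14.6) -> (0,5.7) [heading=270, draw]
FD 3: (0,5.7) -> (0,2.7) [heading=270, draw]
BK 8.2: (0,2.7) -> (0,10.9) [heading=270, draw]
FD 7.5: (0,10.9) -> (0,3.4) [heading=270, draw]
LT 90: heading 270 -> 0
PU: pen up
FD 10.9: (0,3.4) -> (10.9,3.4) [heading=0, move]
BK 6: (10.9,3.4) -> (4.9,3.4) [heading=0, move]
Final: pos=(4.9,3.4), heading=0, 5 segment(s) drawn

Segment lengths:
  seg 1: (0,0) -> (0,14.6), length = 14.6
  seg 2: (0,14.6) -> (0,5.7), length = 8.9
  seg 3: (0,5.7) -> (0,2.7), length = 3
  seg 4: (0,2.7) -> (0,10.9), length = 8.2
  seg 5: (0,10.9) -> (0,3.4), length = 7.5
Total = 42.2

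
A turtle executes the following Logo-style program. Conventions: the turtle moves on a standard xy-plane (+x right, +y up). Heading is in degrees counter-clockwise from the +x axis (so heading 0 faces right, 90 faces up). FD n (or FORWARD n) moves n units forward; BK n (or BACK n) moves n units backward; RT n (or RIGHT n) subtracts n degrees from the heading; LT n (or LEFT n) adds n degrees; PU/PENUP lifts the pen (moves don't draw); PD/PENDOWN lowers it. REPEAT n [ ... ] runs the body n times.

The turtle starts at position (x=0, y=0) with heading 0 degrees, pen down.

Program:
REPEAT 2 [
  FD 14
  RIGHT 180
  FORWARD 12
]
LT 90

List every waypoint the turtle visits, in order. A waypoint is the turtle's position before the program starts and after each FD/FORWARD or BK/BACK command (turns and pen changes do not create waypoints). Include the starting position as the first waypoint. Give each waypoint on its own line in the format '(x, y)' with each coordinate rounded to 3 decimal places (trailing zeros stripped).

Answer: (0, 0)
(14, 0)
(2, 0)
(-12, 0)
(0, 0)

Derivation:
Executing turtle program step by step:
Start: pos=(0,0), heading=0, pen down
REPEAT 2 [
  -- iteration 1/2 --
  FD 14: (0,0) -> (14,0) [heading=0, draw]
  RT 180: heading 0 -> 180
  FD 12: (14,0) -> (2,0) [heading=180, draw]
  -- iteration 2/2 --
  FD 14: (2,0) -> (-12,0) [heading=180, draw]
  RT 180: heading 180 -> 0
  FD 12: (-12,0) -> (0,0) [heading=0, draw]
]
LT 90: heading 0 -> 90
Final: pos=(0,0), heading=90, 4 segment(s) drawn
Waypoints (5 total):
(0, 0)
(14, 0)
(2, 0)
(-12, 0)
(0, 0)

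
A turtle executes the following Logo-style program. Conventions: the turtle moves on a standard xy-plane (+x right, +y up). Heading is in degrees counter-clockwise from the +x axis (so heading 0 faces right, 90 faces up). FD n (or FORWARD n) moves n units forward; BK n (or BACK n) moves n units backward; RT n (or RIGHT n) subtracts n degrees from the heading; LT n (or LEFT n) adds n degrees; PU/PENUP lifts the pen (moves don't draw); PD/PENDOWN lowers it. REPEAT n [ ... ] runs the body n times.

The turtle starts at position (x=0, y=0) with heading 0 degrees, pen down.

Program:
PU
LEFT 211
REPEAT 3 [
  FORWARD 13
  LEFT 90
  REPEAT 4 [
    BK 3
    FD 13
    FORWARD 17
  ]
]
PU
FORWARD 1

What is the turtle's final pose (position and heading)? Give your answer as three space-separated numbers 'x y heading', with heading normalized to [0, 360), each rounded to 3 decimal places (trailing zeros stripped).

Executing turtle program step by step:
Start: pos=(0,0), heading=0, pen down
PU: pen up
LT 211: heading 0 -> 211
REPEAT 3 [
  -- iteration 1/3 --
  FD 13: (0,0) -> (-11.143,-6.695) [heading=211, move]
  LT 90: heading 211 -> 301
  REPEAT 4 [
    -- iteration 1/4 --
    BK 3: (-11.143,-6.695) -> (-12.688,-4.124) [heading=301, move]
    FD 13: (-12.688,-4.124) -> (-5.993,-15.267) [heading=301, move]
    FD 17: (-5.993,-15.267) -> (2.763,-29.839) [heading=301, move]
    -- iteration 2/4 --
    BK 3: (2.763,-29.839) -> (1.218,-27.268) [heading=301, move]
    FD 13: (1.218,-27.268) -> (7.913,-38.411) [heading=301, move]
    FD 17: (7.913,-38.411) -> (16.669,-52.983) [heading=301, move]
    -- iteration 3/4 --
    BK 3: (16.669,-52.983) -> (15.124,-50.411) [heading=301, move]
    FD 13: (15.124,-50.411) -> (21.819,-61.554) [heading=301, move]
    FD 17: (21.819,-61.554) -> (30.575,-76.126) [heading=301, move]
    -- iteration 4/4 --
    BK 3: (30.575,-76.126) -> (29.03,-73.555) [heading=301, move]
    FD 13: (29.03,-73.555) -> (35.725,-84.698) [heading=301, move]
    FD 17: (35.725,-84.698) -> (44.481,-99.27) [heading=301, move]
  ]
  -- iteration 2/3 --
  FD 13: (44.481,-99.27) -> (51.176,-110.413) [heading=301, move]
  LT 90: heading 301 -> 31
  REPEAT 4 [
    -- iteration 1/4 --
    BK 3: (51.176,-110.413) -> (48.605,-111.958) [heading=31, move]
    FD 13: (48.605,-111.958) -> (59.748,-105.262) [heading=31, move]
    FD 17: (59.748,-105.262) -> (74.32,-96.507) [heading=31, move]
    -- iteration 2/4 --
    BK 3: (74.32,-96.507) -> (71.748,-98.052) [heading=31, move]
    FD 13: (71.748,-98.052) -> (82.892,-91.356) [heading=31, move]
    FD 17: (82.892,-91.356) -> (97.463,-82.601) [heading=31, move]
    -- iteration 3/4 --
    BK 3: (97.463,-82.601) -> (94.892,-84.146) [heading=31, move]
    FD 13: (94.892,-84.146) -> (106.035,-77.45) [heading=31, move]
    FD 17: (106.035,-77.45) -> (120.607,-68.695) [heading=31, move]
    -- iteration 4/4 --
    BK 3: (120.607,-68.695) -> (118.035,-70.24) [heading=31, move]
    FD 13: (118.035,-70.24) -> (129.179,-63.544) [heading=31, move]
    FD 17: (129.179,-63.544) -> (143.751,-54.789) [heading=31, move]
  ]
  -- iteration 3/3 --
  FD 13: (143.751,-54.789) -> (154.894,-48.093) [heading=31, move]
  LT 90: heading 31 -> 121
  REPEAT 4 [
    -- iteration 1/4 --
    BK 3: (154.894,-48.093) -> (156.439,-50.665) [heading=121, move]
    FD 13: (156.439,-50.665) -> (149.743,-39.521) [heading=121, move]
    FD 17: (149.743,-39.521) -> (140.988,-24.95) [heading=121, move]
    -- iteration 2/4 --
    BK 3: (140.988,-24.95) -> (142.533,-27.521) [heading=121, move]
    FD 13: (142.533,-27.521) -> (135.837,-16.378) [heading=121, move]
    FD 17: (135.837,-16.378) -> (127.082,-1.806) [heading=121, move]
    -- iteration 3/4 --
    BK 3: (127.082,-1.806) -> (128.627,-4.378) [heading=121, move]
    FD 13: (128.627,-4.378) -> (121.931,6.766) [heading=121, move]
    FD 17: (121.931,6.766) -> (113.176,21.337) [heading=121, move]
    -- iteration 4/4 --
    BK 3: (113.176,21.337) -> (114.721,18.766) [heading=121, move]
    FD 13: (114.721,18.766) -> (108.025,29.909) [heading=121, move]
    FD 17: (108.025,29.909) -> (99.27,44.481) [heading=121, move]
  ]
]
PU: pen up
FD 1: (99.27,44.481) -> (98.755,45.338) [heading=121, move]
Final: pos=(98.755,45.338), heading=121, 0 segment(s) drawn

Answer: 98.755 45.338 121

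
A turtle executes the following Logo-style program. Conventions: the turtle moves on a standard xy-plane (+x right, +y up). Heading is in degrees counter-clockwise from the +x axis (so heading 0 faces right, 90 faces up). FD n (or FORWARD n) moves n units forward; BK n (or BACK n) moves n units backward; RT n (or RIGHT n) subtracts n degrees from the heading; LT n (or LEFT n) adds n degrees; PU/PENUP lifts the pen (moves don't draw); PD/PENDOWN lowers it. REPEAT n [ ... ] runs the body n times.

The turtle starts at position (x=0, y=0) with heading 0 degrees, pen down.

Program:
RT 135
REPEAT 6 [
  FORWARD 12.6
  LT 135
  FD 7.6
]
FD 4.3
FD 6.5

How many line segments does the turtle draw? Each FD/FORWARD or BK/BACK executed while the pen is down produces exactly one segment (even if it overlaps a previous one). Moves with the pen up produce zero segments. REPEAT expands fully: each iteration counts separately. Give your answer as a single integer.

Answer: 14

Derivation:
Executing turtle program step by step:
Start: pos=(0,0), heading=0, pen down
RT 135: heading 0 -> 225
REPEAT 6 [
  -- iteration 1/6 --
  FD 12.6: (0,0) -> (-8.91,-8.91) [heading=225, draw]
  LT 135: heading 225 -> 0
  FD 7.6: (-8.91,-8.91) -> (-1.31,-8.91) [heading=0, draw]
  -- iteration 2/6 --
  FD 12.6: (-1.31,-8.91) -> (11.29,-8.91) [heading=0, draw]
  LT 135: heading 0 -> 135
  FD 7.6: (11.29,-8.91) -> (5.916,-3.536) [heading=135, draw]
  -- iteration 3/6 --
  FD 12.6: (5.916,-3.536) -> (-2.993,5.374) [heading=135, draw]
  LT 135: heading 135 -> 270
  FD 7.6: (-2.993,5.374) -> (-2.993,-2.226) [heading=270, draw]
  -- iteration 4/6 --
  FD 12.6: (-2.993,-2.226) -> (-2.993,-14.826) [heading=270, draw]
  LT 135: heading 270 -> 45
  FD 7.6: (-2.993,-14.826) -> (2.381,-9.452) [heading=45, draw]
  -- iteration 5/6 --
  FD 12.6: (2.381,-9.452) -> (11.29,-0.542) [heading=45, draw]
  LT 135: heading 45 -> 180
  FD 7.6: (11.29,-0.542) -> (3.69,-0.542) [heading=180, draw]
  -- iteration 6/6 --
  FD 12.6: (3.69,-0.542) -> (-8.91,-0.542) [heading=180, draw]
  LT 135: heading 180 -> 315
  FD 7.6: (-8.91,-0.542) -> (-3.536,-5.916) [heading=315, draw]
]
FD 4.3: (-3.536,-5.916) -> (-0.495,-8.957) [heading=315, draw]
FD 6.5: (-0.495,-8.957) -> (4.101,-13.553) [heading=315, draw]
Final: pos=(4.101,-13.553), heading=315, 14 segment(s) drawn
Segments drawn: 14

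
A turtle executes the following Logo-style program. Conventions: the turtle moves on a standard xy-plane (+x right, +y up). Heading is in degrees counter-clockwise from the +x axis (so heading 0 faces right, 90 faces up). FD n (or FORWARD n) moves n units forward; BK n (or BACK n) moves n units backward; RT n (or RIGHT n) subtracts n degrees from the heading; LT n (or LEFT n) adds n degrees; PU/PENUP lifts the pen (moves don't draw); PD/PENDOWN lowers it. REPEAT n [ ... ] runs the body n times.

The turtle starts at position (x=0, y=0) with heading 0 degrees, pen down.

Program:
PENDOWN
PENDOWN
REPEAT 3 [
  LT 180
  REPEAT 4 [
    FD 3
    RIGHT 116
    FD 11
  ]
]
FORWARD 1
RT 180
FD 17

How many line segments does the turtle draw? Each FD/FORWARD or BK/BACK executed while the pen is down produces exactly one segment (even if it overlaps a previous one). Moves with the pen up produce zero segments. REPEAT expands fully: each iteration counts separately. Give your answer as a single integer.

Answer: 26

Derivation:
Executing turtle program step by step:
Start: pos=(0,0), heading=0, pen down
PD: pen down
PD: pen down
REPEAT 3 [
  -- iteration 1/3 --
  LT 180: heading 0 -> 180
  REPEAT 4 [
    -- iteration 1/4 --
    FD 3: (0,0) -> (-3,0) [heading=180, draw]
    RT 116: heading 180 -> 64
    FD 11: (-3,0) -> (1.822,9.887) [heading=64, draw]
    -- iteration 2/4 --
    FD 3: (1.822,9.887) -> (3.137,12.583) [heading=64, draw]
    RT 116: heading 64 -> 308
    FD 11: (3.137,12.583) -> (9.909,3.915) [heading=308, draw]
    -- iteration 3/4 --
    FD 3: (9.909,3.915) -> (11.756,1.551) [heading=308, draw]
    RT 116: heading 308 -> 192
    FD 11: (11.756,1.551) -> (0.997,-0.736) [heading=192, draw]
    -- iteration 4/4 --
    FD 3: (0.997,-0.736) -> (-1.938,-1.36) [heading=192, draw]
    RT 116: heading 192 -> 76
    FD 11: (-1.938,-1.36) -> (0.724,9.313) [heading=76, draw]
  ]
  -- iteration 2/3 --
  LT 180: heading 76 -> 256
  REPEAT 4 [
    -- iteration 1/4 --
    FD 3: (0.724,9.313) -> (-0.002,6.403) [heading=256, draw]
    RT 116: heading 256 -> 140
    FD 11: (-0.002,6.403) -> (-8.429,13.473) [heading=140, draw]
    -- iteration 2/4 --
    FD 3: (-8.429,13.473) -> (-10.727,15.402) [heading=140, draw]
    RT 116: heading 140 -> 24
    FD 11: (-10.727,15.402) -> (-0.678,19.876) [heading=24, draw]
    -- iteration 3/4 --
    FD 3: (-0.678,19.876) -> (2.063,21.096) [heading=24, draw]
    RT 116: heading 24 -> 268
    FD 11: (2.063,21.096) -> (1.679,10.103) [heading=268, draw]
    -- iteration 4/4 --
    FD 3: (1.679,10.103) -> (1.574,7.104) [heading=268, draw]
    RT 116: heading 268 -> 152
    FD 11: (1.574,7.104) -> (-8.138,12.269) [heading=152, draw]
  ]
  -- iteration 3/3 --
  LT 180: heading 152 -> 332
  REPEAT 4 [
    -- iteration 1/4 --
    FD 3: (-8.138,12.269) -> (-5.489,10.86) [heading=332, draw]
    RT 116: heading 332 -> 216
    FD 11: (-5.489,10.86) -> (-14.389,4.395) [heading=216, draw]
    -- iteration 2/4 --
    FD 3: (-14.389,4.395) -> (-16.816,2.631) [heading=216, draw]
    RT 116: heading 216 -> 100
    FD 11: (-16.816,2.631) -> (-18.726,13.464) [heading=100, draw]
    -- iteration 3/4 --
    FD 3: (-18.726,13.464) -> (-19.247,16.419) [heading=100, draw]
    RT 116: heading 100 -> 344
    FD 11: (-19.247,16.419) -> (-8.673,13.387) [heading=344, draw]
    -- iteration 4/4 --
    FD 3: (-8.673,13.387) -> (-5.789,12.56) [heading=344, draw]
    RT 116: heading 344 -> 228
    FD 11: (-5.789,12.56) -> (-13.149,4.385) [heading=228, draw]
  ]
]
FD 1: (-13.149,4.385) -> (-13.819,3.642) [heading=228, draw]
RT 180: heading 228 -> 48
FD 17: (-13.819,3.642) -> (-2.443,16.275) [heading=48, draw]
Final: pos=(-2.443,16.275), heading=48, 26 segment(s) drawn
Segments drawn: 26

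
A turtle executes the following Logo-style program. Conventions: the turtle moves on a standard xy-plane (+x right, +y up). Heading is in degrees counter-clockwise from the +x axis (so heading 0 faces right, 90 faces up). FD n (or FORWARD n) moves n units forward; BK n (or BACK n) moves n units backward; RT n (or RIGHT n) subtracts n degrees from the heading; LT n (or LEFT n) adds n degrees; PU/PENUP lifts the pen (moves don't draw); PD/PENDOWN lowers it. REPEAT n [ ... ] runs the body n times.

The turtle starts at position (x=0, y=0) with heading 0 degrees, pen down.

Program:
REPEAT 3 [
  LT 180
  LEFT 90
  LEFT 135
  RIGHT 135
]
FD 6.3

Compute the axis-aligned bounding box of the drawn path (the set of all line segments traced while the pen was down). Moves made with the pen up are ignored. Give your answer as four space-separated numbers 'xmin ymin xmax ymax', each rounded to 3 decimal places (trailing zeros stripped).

Answer: 0 0 0 6.3

Derivation:
Executing turtle program step by step:
Start: pos=(0,0), heading=0, pen down
REPEAT 3 [
  -- iteration 1/3 --
  LT 180: heading 0 -> 180
  LT 90: heading 180 -> 270
  LT 135: heading 270 -> 45
  RT 135: heading 45 -> 270
  -- iteration 2/3 --
  LT 180: heading 270 -> 90
  LT 90: heading 90 -> 180
  LT 135: heading 180 -> 315
  RT 135: heading 315 -> 180
  -- iteration 3/3 --
  LT 180: heading 180 -> 0
  LT 90: heading 0 -> 90
  LT 135: heading 90 -> 225
  RT 135: heading 225 -> 90
]
FD 6.3: (0,0) -> (0,6.3) [heading=90, draw]
Final: pos=(0,6.3), heading=90, 1 segment(s) drawn

Segment endpoints: x in {0, 0}, y in {0, 6.3}
xmin=0, ymin=0, xmax=0, ymax=6.3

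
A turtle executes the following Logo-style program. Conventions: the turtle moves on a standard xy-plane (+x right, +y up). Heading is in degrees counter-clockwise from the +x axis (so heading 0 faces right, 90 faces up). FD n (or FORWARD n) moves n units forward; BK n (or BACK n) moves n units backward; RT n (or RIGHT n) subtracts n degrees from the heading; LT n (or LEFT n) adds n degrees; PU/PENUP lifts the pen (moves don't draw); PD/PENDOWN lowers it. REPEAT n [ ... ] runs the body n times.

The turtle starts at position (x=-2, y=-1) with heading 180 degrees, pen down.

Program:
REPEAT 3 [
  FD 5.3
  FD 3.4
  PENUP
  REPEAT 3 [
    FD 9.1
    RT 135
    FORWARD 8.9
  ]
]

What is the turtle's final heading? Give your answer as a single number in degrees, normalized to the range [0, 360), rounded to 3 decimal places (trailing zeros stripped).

Answer: 45

Derivation:
Executing turtle program step by step:
Start: pos=(-2,-1), heading=180, pen down
REPEAT 3 [
  -- iteration 1/3 --
  FD 5.3: (-2,-1) -> (-7.3,-1) [heading=180, draw]
  FD 3.4: (-7.3,-1) -> (-10.7,-1) [heading=180, draw]
  PU: pen up
  REPEAT 3 [
    -- iteration 1/3 --
    FD 9.1: (-10.7,-1) -> (-19.8,-1) [heading=180, move]
    RT 135: heading 180 -> 45
    FD 8.9: (-19.8,-1) -> (-13.507,5.293) [heading=45, move]
    -- iteration 2/3 --
    FD 9.1: (-13.507,5.293) -> (-7.072,11.728) [heading=45, move]
    RT 135: heading 45 -> 270
    FD 8.9: (-7.072,11.728) -> (-7.072,2.828) [heading=270, move]
    -- iteration 3/3 --
    FD 9.1: (-7.072,2.828) -> (-7.072,-6.272) [heading=270, move]
    RT 135: heading 270 -> 135
    FD 8.9: (-7.072,-6.272) -> (-13.365,0.021) [heading=135, move]
  ]
  -- iteration 2/3 --
  FD 5.3: (-13.365,0.021) -> (-17.113,3.769) [heading=135, move]
  FD 3.4: (-17.113,3.769) -> (-19.517,6.173) [heading=135, move]
  PU: pen up
  REPEAT 3 [
    -- iteration 1/3 --
    FD 9.1: (-19.517,6.173) -> (-25.952,12.608) [heading=135, move]
    RT 135: heading 135 -> 0
    FD 8.9: (-25.952,12.608) -> (-17.052,12.608) [heading=0, move]
    -- iteration 2/3 --
    FD 9.1: (-17.052,12.608) -> (-7.952,12.608) [heading=0, move]
    RT 135: heading 0 -> 225
    FD 8.9: (-7.952,12.608) -> (-14.245,6.314) [heading=225, move]
    -- iteration 3/3 --
    FD 9.1: (-14.245,6.314) -> (-20.68,-0.12) [heading=225, move]
    RT 135: heading 225 -> 90
    FD 8.9: (-20.68,-0.12) -> (-20.68,8.78) [heading=90, move]
  ]
  -- iteration 3/3 --
  FD 5.3: (-20.68,8.78) -> (-20.68,14.08) [heading=90, move]
  FD 3.4: (-20.68,14.08) -> (-20.68,17.48) [heading=90, move]
  PU: pen up
  REPEAT 3 [
    -- iteration 1/3 --
    FD 9.1: (-20.68,17.48) -> (-20.68,26.58) [heading=90, move]
    RT 135: heading 90 -> 315
    FD 8.9: (-20.68,26.58) -> (-14.387,20.287) [heading=315, move]
    -- iteration 2/3 --
    FD 9.1: (-14.387,20.287) -> (-7.952,13.852) [heading=315, move]
    RT 135: heading 315 -> 180
    FD 8.9: (-7.952,13.852) -> (-16.852,13.852) [heading=180, move]
    -- iteration 3/3 --
    FD 9.1: (-16.852,13.852) -> (-25.952,13.852) [heading=180, move]
    RT 135: heading 180 -> 45
    FD 8.9: (-25.952,13.852) -> (-19.659,20.145) [heading=45, move]
  ]
]
Final: pos=(-19.659,20.145), heading=45, 2 segment(s) drawn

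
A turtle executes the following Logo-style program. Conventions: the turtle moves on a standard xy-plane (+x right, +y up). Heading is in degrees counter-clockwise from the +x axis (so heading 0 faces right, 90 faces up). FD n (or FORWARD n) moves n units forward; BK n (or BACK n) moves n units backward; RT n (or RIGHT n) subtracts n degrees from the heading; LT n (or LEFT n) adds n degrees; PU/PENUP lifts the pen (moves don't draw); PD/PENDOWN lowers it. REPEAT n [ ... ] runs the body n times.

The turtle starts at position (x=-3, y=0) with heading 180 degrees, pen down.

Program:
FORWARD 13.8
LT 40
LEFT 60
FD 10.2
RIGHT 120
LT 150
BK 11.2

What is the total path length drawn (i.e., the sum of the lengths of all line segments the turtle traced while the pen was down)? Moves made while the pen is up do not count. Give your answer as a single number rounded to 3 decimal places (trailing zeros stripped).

Executing turtle program step by step:
Start: pos=(-3,0), heading=180, pen down
FD 13.8: (-3,0) -> (-16.8,0) [heading=180, draw]
LT 40: heading 180 -> 220
LT 60: heading 220 -> 280
FD 10.2: (-16.8,0) -> (-15.029,-10.045) [heading=280, draw]
RT 120: heading 280 -> 160
LT 150: heading 160 -> 310
BK 11.2: (-15.029,-10.045) -> (-22.228,-1.465) [heading=310, draw]
Final: pos=(-22.228,-1.465), heading=310, 3 segment(s) drawn

Segment lengths:
  seg 1: (-3,0) -> (-16.8,0), length = 13.8
  seg 2: (-16.8,0) -> (-15.029,-10.045), length = 10.2
  seg 3: (-15.029,-10.045) -> (-22.228,-1.465), length = 11.2
Total = 35.2

Answer: 35.2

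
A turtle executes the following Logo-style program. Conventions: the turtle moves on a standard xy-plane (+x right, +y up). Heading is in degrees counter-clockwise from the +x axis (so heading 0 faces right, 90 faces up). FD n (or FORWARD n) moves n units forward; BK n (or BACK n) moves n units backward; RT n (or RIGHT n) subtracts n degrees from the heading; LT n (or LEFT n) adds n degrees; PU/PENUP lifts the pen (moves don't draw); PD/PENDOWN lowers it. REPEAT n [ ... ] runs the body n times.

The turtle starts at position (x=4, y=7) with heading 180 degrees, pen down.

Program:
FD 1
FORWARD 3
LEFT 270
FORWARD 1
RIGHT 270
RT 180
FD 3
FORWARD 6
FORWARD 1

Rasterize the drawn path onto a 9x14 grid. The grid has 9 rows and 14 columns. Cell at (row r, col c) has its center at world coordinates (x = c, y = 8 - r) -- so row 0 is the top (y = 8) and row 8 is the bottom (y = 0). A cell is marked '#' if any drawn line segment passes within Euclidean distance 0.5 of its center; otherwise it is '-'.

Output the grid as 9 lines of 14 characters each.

Answer: ###########---
#####---------
--------------
--------------
--------------
--------------
--------------
--------------
--------------

Derivation:
Segment 0: (4,7) -> (3,7)
Segment 1: (3,7) -> (0,7)
Segment 2: (0,7) -> (0,8)
Segment 3: (0,8) -> (3,8)
Segment 4: (3,8) -> (9,8)
Segment 5: (9,8) -> (10,8)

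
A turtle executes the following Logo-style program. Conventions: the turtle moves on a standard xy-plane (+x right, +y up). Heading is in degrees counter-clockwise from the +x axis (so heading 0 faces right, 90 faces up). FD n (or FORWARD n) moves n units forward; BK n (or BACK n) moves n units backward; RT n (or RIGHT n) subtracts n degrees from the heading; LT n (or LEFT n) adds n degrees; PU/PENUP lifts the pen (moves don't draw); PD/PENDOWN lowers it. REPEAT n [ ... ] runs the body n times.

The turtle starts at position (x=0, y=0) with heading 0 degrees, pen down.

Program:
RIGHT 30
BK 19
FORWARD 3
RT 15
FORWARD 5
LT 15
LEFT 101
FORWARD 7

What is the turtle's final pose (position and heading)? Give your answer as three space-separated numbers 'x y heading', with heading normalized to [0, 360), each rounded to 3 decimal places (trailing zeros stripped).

Answer: -8.042 11.083 71

Derivation:
Executing turtle program step by step:
Start: pos=(0,0), heading=0, pen down
RT 30: heading 0 -> 330
BK 19: (0,0) -> (-16.454,9.5) [heading=330, draw]
FD 3: (-16.454,9.5) -> (-13.856,8) [heading=330, draw]
RT 15: heading 330 -> 315
FD 5: (-13.856,8) -> (-10.321,4.464) [heading=315, draw]
LT 15: heading 315 -> 330
LT 101: heading 330 -> 71
FD 7: (-10.321,4.464) -> (-8.042,11.083) [heading=71, draw]
Final: pos=(-8.042,11.083), heading=71, 4 segment(s) drawn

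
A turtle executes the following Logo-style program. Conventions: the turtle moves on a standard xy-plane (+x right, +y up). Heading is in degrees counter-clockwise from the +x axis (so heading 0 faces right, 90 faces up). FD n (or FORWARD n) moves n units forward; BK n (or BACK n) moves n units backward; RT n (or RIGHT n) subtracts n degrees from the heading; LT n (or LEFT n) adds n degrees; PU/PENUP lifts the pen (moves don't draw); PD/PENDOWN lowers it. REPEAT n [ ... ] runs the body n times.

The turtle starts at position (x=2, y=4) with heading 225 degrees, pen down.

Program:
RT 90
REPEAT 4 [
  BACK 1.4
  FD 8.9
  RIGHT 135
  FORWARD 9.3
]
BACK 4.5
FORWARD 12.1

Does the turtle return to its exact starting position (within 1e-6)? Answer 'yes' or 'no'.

Answer: no

Derivation:
Executing turtle program step by step:
Start: pos=(2,4), heading=225, pen down
RT 90: heading 225 -> 135
REPEAT 4 [
  -- iteration 1/4 --
  BK 1.4: (2,4) -> (2.99,3.01) [heading=135, draw]
  FD 8.9: (2.99,3.01) -> (-3.303,9.303) [heading=135, draw]
  RT 135: heading 135 -> 0
  FD 9.3: (-3.303,9.303) -> (5.997,9.303) [heading=0, draw]
  -- iteration 2/4 --
  BK 1.4: (5.997,9.303) -> (4.597,9.303) [heading=0, draw]
  FD 8.9: (4.597,9.303) -> (13.497,9.303) [heading=0, draw]
  RT 135: heading 0 -> 225
  FD 9.3: (13.497,9.303) -> (6.921,2.727) [heading=225, draw]
  -- iteration 3/4 --
  BK 1.4: (6.921,2.727) -> (7.911,3.717) [heading=225, draw]
  FD 8.9: (7.911,3.717) -> (1.617,-2.576) [heading=225, draw]
  RT 135: heading 225 -> 90
  FD 9.3: (1.617,-2.576) -> (1.617,6.724) [heading=90, draw]
  -- iteration 4/4 --
  BK 1.4: (1.617,6.724) -> (1.617,5.324) [heading=90, draw]
  FD 8.9: (1.617,5.324) -> (1.617,14.224) [heading=90, draw]
  RT 135: heading 90 -> 315
  FD 9.3: (1.617,14.224) -> (8.193,7.648) [heading=315, draw]
]
BK 4.5: (8.193,7.648) -> (5.011,10.83) [heading=315, draw]
FD 12.1: (5.011,10.83) -> (13.567,2.274) [heading=315, draw]
Final: pos=(13.567,2.274), heading=315, 14 segment(s) drawn

Start position: (2, 4)
Final position: (13.567, 2.274)
Distance = 11.696; >= 1e-6 -> NOT closed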